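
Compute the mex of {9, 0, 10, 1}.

The values 0, 1 are all present; 2 is the first non-negative integer missing from the set.

2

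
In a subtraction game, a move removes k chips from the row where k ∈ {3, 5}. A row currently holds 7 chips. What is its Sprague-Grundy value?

2

Grundy values for subtraction set {3, 5}:
k:     0  1  2  3  4  5  6  7
g(k):  0  0  0  1  1  1  2  2
So g(7) = 2.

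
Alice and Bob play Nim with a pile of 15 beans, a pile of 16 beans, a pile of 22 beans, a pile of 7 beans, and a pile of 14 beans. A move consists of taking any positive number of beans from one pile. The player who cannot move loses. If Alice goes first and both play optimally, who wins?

Bob wins

Nim-sum: 15 ^ 16 ^ 22 ^ 7 ^ 14 = 0.
The nim-sum is 0, so this is a P-position: the player to move is in a losing position under optimal play; Alice is about to move from it and so loses — Bob wins.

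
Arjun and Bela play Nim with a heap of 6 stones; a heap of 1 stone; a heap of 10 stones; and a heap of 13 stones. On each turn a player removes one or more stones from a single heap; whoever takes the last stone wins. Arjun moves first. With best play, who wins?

Bitwise XOR of the heap sizes:
  0110  (6)
  0001  (1)
  1010  (10)
  1101  (13)
  ----
  0000  (0)
The nim-sum is 0, so this is a P-position: the player to move is in a losing position under optimal play; Arjun is about to move from it and so loses — Bela wins.

Bela wins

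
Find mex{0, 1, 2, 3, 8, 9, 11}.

4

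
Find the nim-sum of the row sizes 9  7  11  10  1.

14

Compute the nim-sum pairwise:
9 ⊕ 7 = 14
14 ⊕ 11 = 5
5 ⊕ 10 = 15
15 ⊕ 1 = 14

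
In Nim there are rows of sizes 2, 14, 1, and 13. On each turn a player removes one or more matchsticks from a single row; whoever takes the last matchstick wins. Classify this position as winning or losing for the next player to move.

Losing position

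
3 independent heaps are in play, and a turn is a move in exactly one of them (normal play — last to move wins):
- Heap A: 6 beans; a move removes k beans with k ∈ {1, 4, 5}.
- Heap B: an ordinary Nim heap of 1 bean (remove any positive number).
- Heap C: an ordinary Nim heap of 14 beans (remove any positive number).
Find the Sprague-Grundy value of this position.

For heap A, compute g(0), g(1), … with moves {1, 4, 5}:
k:     0  1  2  3  4  5  6
g(k):  0  1  0  1  2  3  2
So g(6) = 2.
Heap B is a plain Nim heap of size 1, so its Grundy value is 1.
Heap C is a plain Nim heap of size 14, so its Grundy value is 14.
By the Sprague-Grundy theorem, the Grundy value of a sum of independent games is the XOR of the component values.
Combined value = 2 XOR 1 XOR 14 = 13.

13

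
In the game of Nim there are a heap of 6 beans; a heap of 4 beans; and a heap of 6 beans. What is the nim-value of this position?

4

In binary:
  110  (6)
  100  (4)
  110  (6)
  ---
  100  (4)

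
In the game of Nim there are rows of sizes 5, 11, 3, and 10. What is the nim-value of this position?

7

Nim-sum: 5 ⊕ 11 ⊕ 3 ⊕ 10 = 7.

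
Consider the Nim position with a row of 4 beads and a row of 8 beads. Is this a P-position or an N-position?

N-position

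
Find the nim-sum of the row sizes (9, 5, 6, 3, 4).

13

Write each in binary and XOR column by column:
  1001  (9)
  0101  (5)
  0110  (6)
  0011  (3)
  0100  (4)
  ----
  1101  (13)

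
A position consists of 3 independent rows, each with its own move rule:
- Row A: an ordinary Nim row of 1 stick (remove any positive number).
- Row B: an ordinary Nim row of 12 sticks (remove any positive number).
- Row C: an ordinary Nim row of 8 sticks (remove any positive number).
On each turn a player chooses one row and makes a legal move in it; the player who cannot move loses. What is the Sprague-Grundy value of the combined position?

5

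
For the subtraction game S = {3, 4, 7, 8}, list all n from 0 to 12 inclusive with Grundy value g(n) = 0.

Grundy values for subtraction set {3, 4, 7, 8}:
g(0) = mex{} = 0
g(1) = mex{} = 0
g(2) = mex{} = 0
g(3) = mex{0} = 1
g(4) = mex{0} = 1
g(5) = mex{0} = 1
g(6) = mex{0,1} = 2
g(7) = mex{0,1} = 2
g(8) = mex{0,1} = 2
g(9) = mex{0,1,2} = 3
g(10) = mex{0,1,2} = 3
g(11) = mex{1,2} = 0
g(12) = mex{1,2,3} = 0
The P-positions (g = 0) in 0..12 are 0, 1, 2, 11, 12.

0, 1, 2, 11, 12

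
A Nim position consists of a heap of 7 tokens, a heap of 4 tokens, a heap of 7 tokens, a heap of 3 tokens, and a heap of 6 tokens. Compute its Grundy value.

In binary:
  111  (7)
  100  (4)
  111  (7)
  011  (3)
  110  (6)
  ---
  001  (1)

1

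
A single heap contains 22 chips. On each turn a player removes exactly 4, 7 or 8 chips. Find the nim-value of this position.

2

Compute g(0), g(1), … for moves {4, 7, 8}:
k:     0  1  2  3  4  5  6  7  8  9 10 11 12 13 14 15 16 17 18 19 20 21 22
g(k):  0  0  0  0  1  1  1  1  2  2  2  2  0  0  0  0  1  1  1  1  2  2  2
So g(22) = 2.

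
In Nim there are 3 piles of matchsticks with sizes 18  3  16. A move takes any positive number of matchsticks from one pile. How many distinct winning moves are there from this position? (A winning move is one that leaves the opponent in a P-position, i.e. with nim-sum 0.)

In binary:
  10010  (18)
  00011  (3)
  10000  (16)
  -----
  00001  (1)
The overall nim-sum is X = 1. A pile of size p has a winning move iff p XOR X < p (reduce it to p XOR X).
  18: 18 XOR 1 = 19 ≥ 18 — no move.
  3: 3 XOR 1 = 2 < 3 — winning move (to 2).
  16: 16 XOR 1 = 17 ≥ 16 — no move.
That gives 1 winning move.

1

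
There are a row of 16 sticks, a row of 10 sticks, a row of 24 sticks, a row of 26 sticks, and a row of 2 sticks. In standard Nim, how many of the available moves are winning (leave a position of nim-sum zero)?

3

Bitwise XOR of the heap sizes:
  10000  (16)
  01010  (10)
  11000  (24)
  11010  (26)
  00010  (2)
  -----
  11010  (26)
The overall nim-sum is X = 26. A row of size p has a winning move iff p XOR X < p (reduce it to p XOR X).
  16: 16 XOR 26 = 10 < 16 — winning move (to 10).
  10: 10 XOR 26 = 16 ≥ 10 — no move.
  24: 24 XOR 26 = 2 < 24 — winning move (to 2).
  26: 26 XOR 26 = 0 < 26 — winning move (to 0).
  2: 2 XOR 26 = 24 ≥ 2 — no move.
That gives 3 winning moves.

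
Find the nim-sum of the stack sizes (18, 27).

In binary:
  10010  (18)
  11011  (27)
  -----
  01001  (9)

9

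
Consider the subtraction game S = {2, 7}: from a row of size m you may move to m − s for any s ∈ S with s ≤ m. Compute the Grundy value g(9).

0

Grundy values for subtraction set {2, 7}:
k:     0  1  2  3  4  5  6  7  8  9
g(k):  0  0  1  1  0  0  1  1  2  0
So g(9) = 0.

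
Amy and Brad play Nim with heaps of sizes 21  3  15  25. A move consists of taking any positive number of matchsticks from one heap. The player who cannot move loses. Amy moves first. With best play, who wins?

In binary:
  10101  (21)
  00011  (3)
  01111  (15)
  11001  (25)
  -----
  00000  (0)
The nim-sum is 0, so this is a P-position: the player to move is in a losing position under optimal play; Amy is about to move from it and so loses — Brad wins.

Brad wins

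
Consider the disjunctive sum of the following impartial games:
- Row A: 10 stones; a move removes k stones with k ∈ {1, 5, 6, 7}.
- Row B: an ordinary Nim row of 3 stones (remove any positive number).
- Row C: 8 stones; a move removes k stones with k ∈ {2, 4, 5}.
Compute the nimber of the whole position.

1

Build the Grundy sequence for row A with g(k) = mex{g(k−s) : s ∈ {1, 5, 6, 7}, s ≤ k}:
k:     0  1  2  3  4  5  6  7  8  9 10
g(k):  0  1  0  1  0  1  2  3  2  3  2
So g(10) = 2.
Row B is a plain Nim row of size 3, so its Grundy value is 3.
Grundy values for row C (subtraction set {2, 4, 5}):
k:     0  1  2  3  4  5  6  7  8
g(k):  0  0  1  1  2  2  3  0  0
So g(8) = 0.
By the Sprague-Grundy theorem, the Grundy value of a sum of independent games is the XOR of the component values.
Combined value = 2 ⊕ 3 ⊕ 0 = 1.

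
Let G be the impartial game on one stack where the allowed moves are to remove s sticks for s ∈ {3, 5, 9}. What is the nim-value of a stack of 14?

0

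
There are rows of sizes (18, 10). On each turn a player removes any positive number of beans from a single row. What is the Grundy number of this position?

24

Bitwise XOR of the heap sizes:
  10010  (18)
  01010  (10)
  -----
  11000  (24)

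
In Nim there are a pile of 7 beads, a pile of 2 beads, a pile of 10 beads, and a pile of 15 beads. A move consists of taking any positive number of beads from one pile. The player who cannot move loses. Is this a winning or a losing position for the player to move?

Losing position

In binary:
  0111  (7)
  0010  (2)
  1010  (10)
  1111  (15)
  ----
  0000  (0)
The nim-sum is 0, so this is a P-position: the player to move is in a losing position under optimal play.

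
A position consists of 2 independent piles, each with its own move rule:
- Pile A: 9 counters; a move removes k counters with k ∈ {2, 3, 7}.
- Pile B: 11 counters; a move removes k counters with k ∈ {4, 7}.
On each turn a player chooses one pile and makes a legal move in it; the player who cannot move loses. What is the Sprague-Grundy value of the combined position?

2

Build the Grundy sequence for pile A with g(k) = mex{g(k−s) : s ∈ {2, 3, 7}, s ≤ k}:
g(0) = mex{} = 0
g(1) = mex{} = 0
g(2) = mex{0} = 1
g(3) = mex{0} = 1
g(4) = mex{0,1} = 2
g(5) = mex{1} = 0
g(6) = mex{1,2} = 0
g(7) = mex{0,2} = 1
g(8) = mex{0} = 1
g(9) = mex{0,1} = 2
So g(9) = 2.
Grundy values for pile B (subtraction set {4, 7}):
g(0) = mex{} = 0
g(1) = mex{} = 0
g(2) = mex{} = 0
g(3) = mex{} = 0
g(4) = mex{0} = 1
g(5) = mex{0} = 1
g(6) = mex{0} = 1
g(7) = mex{0} = 1
g(8) = mex{0,1} = 2
g(9) = mex{0,1} = 2
g(10) = mex{0,1} = 2
g(11) = mex{1} = 0
So g(11) = 0.
The value of a disjunctive sum is the nim-sum of the parts.
Combined value = 2 ⊕ 0 = 2.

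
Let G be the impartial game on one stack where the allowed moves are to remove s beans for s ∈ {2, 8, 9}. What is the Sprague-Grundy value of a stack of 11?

0

Grundy values for subtraction set {2, 8, 9}:
k:     0  1  2  3  4  5  6  7  8  9 10 11
g(k):  0  0  1  1  0  0  1  1  2  2  3  0
So g(11) = 0.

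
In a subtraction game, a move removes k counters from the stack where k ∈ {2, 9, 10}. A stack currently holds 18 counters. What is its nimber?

1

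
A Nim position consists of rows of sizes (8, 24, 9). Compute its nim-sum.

25

Compute the nim-sum pairwise:
8 XOR 24 = 16
16 XOR 9 = 25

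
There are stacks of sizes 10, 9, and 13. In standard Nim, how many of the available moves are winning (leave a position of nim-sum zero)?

3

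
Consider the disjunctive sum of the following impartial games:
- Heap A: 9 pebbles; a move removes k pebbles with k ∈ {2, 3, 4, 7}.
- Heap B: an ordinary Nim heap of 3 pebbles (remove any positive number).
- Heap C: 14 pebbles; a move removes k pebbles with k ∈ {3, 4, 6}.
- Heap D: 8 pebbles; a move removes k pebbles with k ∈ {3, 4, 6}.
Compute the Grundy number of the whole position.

Build the Grundy sequence for heap A with g(k) = mex{g(k−s) : s ∈ {2, 3, 4, 7}, s ≤ k}:
k:     0  1  2  3  4  5  6  7  8  9
g(k):  0  0  1  1  2  2  0  3  1  4
So g(9) = 4.
Heap B is a plain Nim heap of size 3, so its Grundy value is 3.
Grundy values for heap C (subtraction set {3, 4, 6}):
k:     0  1  2  3  4  5  6  7  8  9 10 11 12 13 14
g(k):  0  0  0  1  1  1  2  2  2  0  0  0  1  1  1
So g(14) = 1.
Build the Grundy sequence for heap D with g(k) = mex{g(k−s) : s ∈ {3, 4, 6}, s ≤ k}:
k:     0  1  2  3  4  5  6  7  8
g(k):  0  0  0  1  1  1  2  2  2
So g(8) = 2.
The value of a disjunctive sum is the nim-sum of the parts.
Combined value = 4 ⊕ 3 ⊕ 1 ⊕ 2 = 4.

4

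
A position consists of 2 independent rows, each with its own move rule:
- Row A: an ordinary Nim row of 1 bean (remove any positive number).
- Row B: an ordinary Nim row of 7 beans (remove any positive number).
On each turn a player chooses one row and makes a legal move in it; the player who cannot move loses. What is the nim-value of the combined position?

6

Row A is a plain Nim row of size 1, so its Grundy value is 1.
Row B is a plain Nim row of size 7, so its Grundy value is 7.
By the Sprague-Grundy theorem, the Grundy value of a sum of independent games is the XOR of the component values.
Combined value = 1 ⊕ 7 = 6.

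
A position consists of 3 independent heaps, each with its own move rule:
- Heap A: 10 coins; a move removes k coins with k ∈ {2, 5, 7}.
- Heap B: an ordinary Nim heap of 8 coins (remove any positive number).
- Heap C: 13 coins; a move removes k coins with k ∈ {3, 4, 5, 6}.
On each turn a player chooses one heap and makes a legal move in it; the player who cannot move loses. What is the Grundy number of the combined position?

9

Build the Grundy sequence for heap A with g(k) = mex{g(k−s) : s ∈ {2, 5, 7}, s ≤ k}:
g(0) = mex{} = 0
g(1) = mex{} = 0
g(2) = mex{0} = 1
g(3) = mex{0} = 1
g(4) = mex{1} = 0
g(5) = mex{0,1} = 2
g(6) = mex{0} = 1
g(7) = mex{0,1,2} = 3
g(8) = mex{0,1} = 2
g(9) = mex{0,1,3} = 2
g(10) = mex{1,2} = 0
So g(10) = 0.
Heap B is a plain Nim heap of size 8, so its Grundy value is 8.
Grundy values for heap C (subtraction set {3, 4, 5, 6}):
g(0) = mex{} = 0
g(1) = mex{} = 0
g(2) = mex{} = 0
g(3) = mex{0} = 1
g(4) = mex{0} = 1
g(5) = mex{0} = 1
g(6) = mex{0,1} = 2
g(7) = mex{0,1} = 2
g(8) = mex{0,1} = 2
g(9) = mex{1,2} = 0
g(10) = mex{1,2} = 0
g(11) = mex{1,2} = 0
g(12) = mex{0,2} = 1
g(13) = mex{0,2} = 1
So g(13) = 1.
By the Sprague-Grundy theorem, the Grundy value of a sum of independent games is the XOR of the component values.
Combined value = 0 XOR 8 XOR 1 = 9.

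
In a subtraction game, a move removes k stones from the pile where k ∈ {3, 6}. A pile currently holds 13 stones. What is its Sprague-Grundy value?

1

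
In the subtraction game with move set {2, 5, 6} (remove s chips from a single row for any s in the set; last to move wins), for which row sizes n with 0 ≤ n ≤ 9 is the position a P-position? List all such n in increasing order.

Compute g(0), g(1), … for moves {2, 5, 6}:
g(0) = mex{} = 0
g(1) = mex{} = 0
g(2) = mex{0} = 1
g(3) = mex{0} = 1
g(4) = mex{1} = 0
g(5) = mex{0,1} = 2
g(6) = mex{0} = 1
g(7) = mex{0,1,2} = 3
g(8) = mex{1} = 0
g(9) = mex{0,1,3} = 2
The P-positions (g = 0) in 0..9 are 0, 1, 4, 8.

0, 1, 4, 8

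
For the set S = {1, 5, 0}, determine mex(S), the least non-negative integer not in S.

2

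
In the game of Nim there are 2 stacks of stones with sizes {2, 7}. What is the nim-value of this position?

5

Nim-sum: 2 ⊕ 7 = 5.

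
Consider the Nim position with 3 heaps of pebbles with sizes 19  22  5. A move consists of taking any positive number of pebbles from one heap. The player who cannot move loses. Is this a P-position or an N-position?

P-position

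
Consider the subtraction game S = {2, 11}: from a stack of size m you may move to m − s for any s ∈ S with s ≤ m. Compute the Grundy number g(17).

Build the Grundy sequence with g(k) = mex{g(k−s) : s ∈ {2, 11}, s ≤ k}:
k:     0  1  2  3  4  5  6  7  8  9 10 11 12 13 14 15 16 17
g(k):  0  0  1  1  0  0  1  1  0  0  1  1  2  0  0  1  1  0
So g(17) = 0.

0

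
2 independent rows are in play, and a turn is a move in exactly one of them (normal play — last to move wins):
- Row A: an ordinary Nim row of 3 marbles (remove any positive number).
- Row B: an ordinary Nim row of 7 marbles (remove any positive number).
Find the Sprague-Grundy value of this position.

Row A is a plain Nim row of size 3, so its Grundy value is 3.
Row B is a plain Nim row of size 7, so its Grundy value is 7.
By the Sprague-Grundy theorem, the Grundy value of a sum of independent games is the XOR of the component values.
Combined value = 3 XOR 7 = 4.

4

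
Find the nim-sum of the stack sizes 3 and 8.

11

Compute the nim-sum pairwise:
3 XOR 8 = 11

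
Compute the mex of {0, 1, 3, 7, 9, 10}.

The values 0, 1 are all present; 2 is the first non-negative integer missing from the set.

2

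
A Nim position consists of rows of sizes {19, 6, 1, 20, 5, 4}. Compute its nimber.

1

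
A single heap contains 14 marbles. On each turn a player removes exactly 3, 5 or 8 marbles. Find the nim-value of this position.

1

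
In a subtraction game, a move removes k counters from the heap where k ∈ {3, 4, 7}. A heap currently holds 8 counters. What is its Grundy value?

2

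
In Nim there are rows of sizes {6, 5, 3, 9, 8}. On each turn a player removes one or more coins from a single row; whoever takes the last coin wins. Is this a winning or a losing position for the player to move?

Winning position

Nim-sum: 6 ^ 5 ^ 3 ^ 9 ^ 8 = 1.
The nim-sum is 1 ≠ 0, so this is an N-position: the player to move can win.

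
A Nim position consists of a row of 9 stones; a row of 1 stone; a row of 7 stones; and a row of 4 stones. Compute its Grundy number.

11

Write each in binary and XOR column by column:
  1001  (9)
  0001  (1)
  0111  (7)
  0100  (4)
  ----
  1011  (11)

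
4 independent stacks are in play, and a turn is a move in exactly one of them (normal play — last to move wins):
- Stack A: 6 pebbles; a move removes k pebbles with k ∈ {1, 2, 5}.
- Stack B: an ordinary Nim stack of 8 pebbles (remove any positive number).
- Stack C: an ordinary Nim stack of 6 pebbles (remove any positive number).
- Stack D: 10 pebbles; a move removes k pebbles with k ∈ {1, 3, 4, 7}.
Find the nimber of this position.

For stack A, compute g(0), g(1), … with moves {1, 2, 5}:
g(0) = mex{} = 0
g(1) = mex{0} = 1
g(2) = mex{0,1} = 2
g(3) = mex{1,2} = 0
g(4) = mex{0,2} = 1
g(5) = mex{0,1} = 2
g(6) = mex{1,2} = 0
So g(6) = 0.
Stack B is a plain Nim stack of size 8, so its Grundy value is 8.
Stack C is a plain Nim stack of size 6, so its Grundy value is 6.
Grundy values for stack D (subtraction set {1, 3, 4, 7}):
k:     0  1  2  3  4  5  6  7  8  9 10
g(k):  0  1  0  1  2  3  2  3  0  1  0
So g(10) = 0.
The value of a disjunctive sum is the nim-sum of the parts.
Combined value = 0 XOR 8 XOR 6 XOR 0 = 14.

14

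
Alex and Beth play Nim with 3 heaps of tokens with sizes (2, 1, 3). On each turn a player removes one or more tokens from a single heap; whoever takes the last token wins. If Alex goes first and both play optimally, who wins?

Nim-sum: 2 ⊕ 1 ⊕ 3 = 0.
The nim-sum is 0, so this is a P-position: the player to move is in a losing position under optimal play; Alex is about to move from it and so loses — Beth wins.

Beth wins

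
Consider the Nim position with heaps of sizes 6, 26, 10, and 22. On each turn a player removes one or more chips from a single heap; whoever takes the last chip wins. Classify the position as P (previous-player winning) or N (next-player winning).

P-position

Nim-sum: 6 ^ 26 ^ 10 ^ 22 = 0.
The nim-sum is 0, so this is a P-position: the player to move is in a losing position under optimal play.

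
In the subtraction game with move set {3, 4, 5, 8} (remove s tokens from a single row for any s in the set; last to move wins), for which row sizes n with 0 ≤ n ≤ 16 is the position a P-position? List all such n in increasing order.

Grundy values for subtraction set {3, 4, 5, 8}:
k:     0  1  2  3  4  5  6  7  8  9 10 11 12 13 14 15 16
g(k):  0  0  0  1  1  1  2  2  2  3  3  0  0  0  1  1  1
The P-positions (g = 0) in 0..16 are 0, 1, 2, 11, 12, 13.

0, 1, 2, 11, 12, 13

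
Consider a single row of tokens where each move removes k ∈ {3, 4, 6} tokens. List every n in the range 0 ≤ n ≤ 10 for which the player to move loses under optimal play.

0, 1, 2, 9, 10

Grundy values for subtraction set {3, 4, 6}:
g(0) = mex{} = 0
g(1) = mex{} = 0
g(2) = mex{} = 0
g(3) = mex{0} = 1
g(4) = mex{0} = 1
g(5) = mex{0} = 1
g(6) = mex{0,1} = 2
g(7) = mex{0,1} = 2
g(8) = mex{0,1} = 2
g(9) = mex{1,2} = 0
g(10) = mex{1,2} = 0
The P-positions (g = 0) in 0..10 are 0, 1, 2, 9, 10.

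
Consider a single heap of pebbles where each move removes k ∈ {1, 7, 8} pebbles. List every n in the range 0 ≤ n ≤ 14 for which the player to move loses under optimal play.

Compute g(0), g(1), … for moves {1, 7, 8}:
k:     0  1  2  3  4  5  6  7  8  9 10 11 12 13 14
g(k):  0  1  0  1  0  1  0  1  2  3  2  3  2  3  2
The P-positions (g = 0) in 0..14 are 0, 2, 4, 6.

0, 2, 4, 6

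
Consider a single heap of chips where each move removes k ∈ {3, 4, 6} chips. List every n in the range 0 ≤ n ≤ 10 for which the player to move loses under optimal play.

0, 1, 2, 9, 10

Build the Grundy sequence with g(k) = mex{g(k−s) : s ∈ {3, 4, 6}, s ≤ k}:
g(0) = mex{} = 0
g(1) = mex{} = 0
g(2) = mex{} = 0
g(3) = mex{0} = 1
g(4) = mex{0} = 1
g(5) = mex{0} = 1
g(6) = mex{0,1} = 2
g(7) = mex{0,1} = 2
g(8) = mex{0,1} = 2
g(9) = mex{1,2} = 0
g(10) = mex{1,2} = 0
The P-positions (g = 0) in 0..10 are 0, 1, 2, 9, 10.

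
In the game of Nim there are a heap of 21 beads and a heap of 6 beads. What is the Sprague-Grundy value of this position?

Write each in binary and XOR column by column:
  10101  (21)
  00110  (6)
  -----
  10011  (19)

19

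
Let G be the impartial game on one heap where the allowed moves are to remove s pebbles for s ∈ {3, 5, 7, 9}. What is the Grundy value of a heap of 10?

Grundy values for subtraction set {3, 5, 7, 9}:
k:     0  1  2  3  4  5  6  7  8  9 10
g(k):  0  0  0  1  1  1  2  2  2  3  3
So g(10) = 3.

3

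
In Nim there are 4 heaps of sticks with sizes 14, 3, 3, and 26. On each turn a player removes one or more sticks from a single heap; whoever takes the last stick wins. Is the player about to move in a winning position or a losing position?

In binary:
  01110  (14)
  00011  (3)
  00011  (3)
  11010  (26)
  -----
  10100  (20)
The nim-sum is 20 ≠ 0, so this is an N-position: the player to move can win.

Winning position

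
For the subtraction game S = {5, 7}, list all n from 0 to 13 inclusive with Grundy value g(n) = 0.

0, 1, 2, 3, 4, 12, 13

Compute g(0), g(1), … for moves {5, 7}:
k:     0  1  2  3  4  5  6  7  8  9 10 11 12 13
g(k):  0  0  0  0  0  1  1  1  1  1  2  2  0  0
The P-positions (g = 0) in 0..13 are 0, 1, 2, 3, 4, 12, 13.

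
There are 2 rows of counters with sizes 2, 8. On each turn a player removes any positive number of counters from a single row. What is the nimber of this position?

Write each in binary and XOR column by column:
  0010  (2)
  1000  (8)
  ----
  1010  (10)

10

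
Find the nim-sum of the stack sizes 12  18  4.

26

Nim-sum: 12 ^ 18 ^ 4 = 26.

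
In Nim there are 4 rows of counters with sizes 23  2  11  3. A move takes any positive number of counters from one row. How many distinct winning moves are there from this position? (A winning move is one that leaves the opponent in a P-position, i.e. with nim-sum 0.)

1

Nim-sum: 23 ^ 2 ^ 11 ^ 3 = 29.
The overall nim-sum is X = 29. A row of size p has a winning move iff p XOR X < p (reduce it to p XOR X).
  23: 23 XOR 29 = 10 < 23 — winning move (to 10).
  2: 2 XOR 29 = 31 ≥ 2 — no move.
  11: 11 XOR 29 = 22 ≥ 11 — no move.
  3: 3 XOR 29 = 30 ≥ 3 — no move.
That gives 1 winning move.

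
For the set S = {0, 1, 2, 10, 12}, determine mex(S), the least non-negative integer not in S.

3

The values 0, 1, 2 are all present; 3 is the first non-negative integer missing from the set.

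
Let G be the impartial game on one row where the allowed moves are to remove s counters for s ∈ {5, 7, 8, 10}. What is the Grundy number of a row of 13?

2

Grundy values for subtraction set {5, 7, 8, 10}:
g(0) = mex{} = 0
g(1) = mex{} = 0
g(2) = mex{} = 0
g(3) = mex{} = 0
g(4) = mex{} = 0
g(5) = mex{0} = 1
g(6) = mex{0} = 1
g(7) = mex{0} = 1
g(8) = mex{0} = 1
g(9) = mex{0} = 1
g(10) = mex{0,1} = 2
g(11) = mex{0,1} = 2
g(12) = mex{0,1} = 2
g(13) = mex{0,1} = 2
So g(13) = 2.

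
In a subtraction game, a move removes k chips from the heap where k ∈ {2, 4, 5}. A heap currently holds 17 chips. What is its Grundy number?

Compute g(0), g(1), … for moves {2, 4, 5}:
k:     0  1  2  3  4  5  6  7  8  9 10 11 12 13 14 15 16 17
g(k):  0  0  1  1  2  2  3  0  0  1  1  2  2  3  0  0  1  1
So g(17) = 1.

1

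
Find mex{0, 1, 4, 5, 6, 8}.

The values 0, 1 are all present; 2 is the first non-negative integer missing from the set.

2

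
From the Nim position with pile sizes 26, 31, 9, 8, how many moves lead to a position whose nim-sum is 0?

1

Compute the nim-sum pairwise:
26 XOR 31 = 5
5 XOR 9 = 12
12 XOR 8 = 4
The overall nim-sum is X = 4. A pile of size p has a winning move iff p XOR X < p (reduce it to p XOR X).
  26: 26 XOR 4 = 30 ≥ 26 — no move.
  31: 31 XOR 4 = 27 < 31 — winning move (to 27).
  9: 9 XOR 4 = 13 ≥ 9 — no move.
  8: 8 XOR 4 = 12 ≥ 8 — no move.
That gives 1 winning move.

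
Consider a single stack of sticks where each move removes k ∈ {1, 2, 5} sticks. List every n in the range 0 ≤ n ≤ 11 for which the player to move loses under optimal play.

0, 3, 6, 9

Compute g(0), g(1), … for moves {1, 2, 5}:
g(0) = mex{} = 0
g(1) = mex{0} = 1
g(2) = mex{0,1} = 2
g(3) = mex{1,2} = 0
g(4) = mex{0,2} = 1
g(5) = mex{0,1} = 2
g(6) = mex{1,2} = 0
g(7) = mex{0,2} = 1
g(8) = mex{0,1} = 2
g(9) = mex{1,2} = 0
g(10) = mex{0,2} = 1
g(11) = mex{0,1} = 2
The P-positions (g = 0) in 0..11 are 0, 3, 6, 9.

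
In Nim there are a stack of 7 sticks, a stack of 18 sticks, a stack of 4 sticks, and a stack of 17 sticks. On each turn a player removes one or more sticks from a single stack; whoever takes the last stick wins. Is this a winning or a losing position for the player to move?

Nim-sum: 7 XOR 18 XOR 4 XOR 17 = 0.
The nim-sum is 0, so this is a P-position: the player to move is in a losing position under optimal play.

Losing position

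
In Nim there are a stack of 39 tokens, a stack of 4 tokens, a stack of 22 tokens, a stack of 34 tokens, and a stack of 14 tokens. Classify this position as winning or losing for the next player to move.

Compute the nim-sum pairwise:
39 ⊕ 4 = 35
35 ⊕ 22 = 53
53 ⊕ 34 = 23
23 ⊕ 14 = 25
The nim-sum is 25 ≠ 0, so this is an N-position: the player to move can win.

Winning position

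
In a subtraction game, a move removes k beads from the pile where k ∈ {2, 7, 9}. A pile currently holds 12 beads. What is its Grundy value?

Build the Grundy sequence with g(k) = mex{g(k−s) : s ∈ {2, 7, 9}, s ≤ k}:
k:     0  1  2  3  4  5  6  7  8  9 10 11 12
g(k):  0  0  1  1  0  0  1  1  2  2  3  3  2
So g(12) = 2.

2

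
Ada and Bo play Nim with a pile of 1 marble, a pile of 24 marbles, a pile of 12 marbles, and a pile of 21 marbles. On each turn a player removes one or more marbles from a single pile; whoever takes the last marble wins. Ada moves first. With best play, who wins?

Compute the nim-sum pairwise:
1 ⊕ 24 = 25
25 ⊕ 12 = 21
21 ⊕ 21 = 0
The nim-sum is 0, so this is a P-position: the player to move is in a losing position under optimal play; Ada is about to move from it and so loses — Bo wins.

Bo wins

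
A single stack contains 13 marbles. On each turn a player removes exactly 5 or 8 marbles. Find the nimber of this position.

Build the Grundy sequence with g(k) = mex{g(k−s) : s ∈ {5, 8}, s ≤ k}:
g(0) = mex{} = 0
g(1) = mex{} = 0
g(2) = mex{} = 0
g(3) = mex{} = 0
g(4) = mex{} = 0
g(5) = mex{0} = 1
g(6) = mex{0} = 1
g(7) = mex{0} = 1
g(8) = mex{0} = 1
g(9) = mex{0} = 1
g(10) = mex{0,1} = 2
g(11) = mex{0,1} = 2
g(12) = mex{0,1} = 2
g(13) = mex{1} = 0
So g(13) = 0.

0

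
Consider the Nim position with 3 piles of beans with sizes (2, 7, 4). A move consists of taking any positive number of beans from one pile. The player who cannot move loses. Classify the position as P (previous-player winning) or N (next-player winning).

N-position

Compute the nim-sum pairwise:
2 ^ 7 = 5
5 ^ 4 = 1
The nim-sum is 1 ≠ 0, so this is an N-position: the player to move can win.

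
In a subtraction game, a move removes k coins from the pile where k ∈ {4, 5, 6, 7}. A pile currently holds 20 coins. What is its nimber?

Build the Grundy sequence with g(k) = mex{g(k−s) : s ∈ {4, 5, 6, 7}, s ≤ k}:
k:     0  1  2  3  4  5  6  7  8  9 10 11 12 13 14 15 16 17 18 19 20
g(k):  0  0  0  0  1  1  1  1  2  2  2  0  0  0  0  1  1  1  1  2  2
So g(20) = 2.

2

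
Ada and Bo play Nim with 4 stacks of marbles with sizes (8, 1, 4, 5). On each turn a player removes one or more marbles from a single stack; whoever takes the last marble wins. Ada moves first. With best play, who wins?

Ada wins

In binary:
  1000  (8)
  0001  (1)
  0100  (4)
  0101  (5)
  ----
  1000  (8)
The nim-sum is 8 ≠ 0, so this is an N-position: the player to move can win; Ada has a winning move.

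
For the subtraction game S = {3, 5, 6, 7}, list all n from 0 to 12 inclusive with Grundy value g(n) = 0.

0, 1, 2, 10, 11, 12

Compute g(0), g(1), … for moves {3, 5, 6, 7}:
g(0) = mex{} = 0
g(1) = mex{} = 0
g(2) = mex{} = 0
g(3) = mex{0} = 1
g(4) = mex{0} = 1
g(5) = mex{0} = 1
g(6) = mex{0,1} = 2
g(7) = mex{0,1} = 2
g(8) = mex{0,1} = 2
g(9) = mex{0,1,2} = 3
g(10) = mex{1,2} = 0
g(11) = mex{1,2} = 0
g(12) = mex{1,2,3} = 0
The P-positions (g = 0) in 0..12 are 0, 1, 2, 10, 11, 12.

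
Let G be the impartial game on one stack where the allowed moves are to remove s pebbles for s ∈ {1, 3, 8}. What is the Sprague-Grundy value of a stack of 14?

Compute g(0), g(1), … for moves {1, 3, 8}:
k:     0  1  2  3  4  5  6  7  8  9 10 11 12 13 14
g(k):  0  1  0  1  0  1  0  1  2  3  2  0  1  0  1
So g(14) = 1.

1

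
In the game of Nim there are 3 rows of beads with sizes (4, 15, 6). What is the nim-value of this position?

Bitwise XOR of the heap sizes:
  0100  (4)
  1111  (15)
  0110  (6)
  ----
  1101  (13)

13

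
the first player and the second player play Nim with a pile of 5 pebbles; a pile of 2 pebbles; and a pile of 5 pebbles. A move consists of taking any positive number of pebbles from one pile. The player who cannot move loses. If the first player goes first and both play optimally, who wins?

In binary:
  101  (5)
  010  (2)
  101  (5)
  ---
  010  (2)
The nim-sum is 2 ≠ 0, so this is an N-position: the player to move can win; the first player has a winning move.

the first player wins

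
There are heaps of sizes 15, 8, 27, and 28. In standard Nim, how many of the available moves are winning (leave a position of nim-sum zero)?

Compute the nim-sum pairwise:
15 XOR 8 = 7
7 XOR 27 = 28
28 XOR 28 = 0
The nim-sum is already 0, so every move leaves a nonzero nim-sum — there are no winning moves.

0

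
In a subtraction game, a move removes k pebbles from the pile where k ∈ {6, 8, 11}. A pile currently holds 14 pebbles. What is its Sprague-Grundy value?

Build the Grundy sequence with g(k) = mex{g(k−s) : s ∈ {6, 8, 11}, s ≤ k}:
g(0) = mex{} = 0
g(1) = mex{} = 0
g(2) = mex{} = 0
g(3) = mex{} = 0
g(4) = mex{} = 0
g(5) = mex{} = 0
g(6) = mex{0} = 1
g(7) = mex{0} = 1
g(8) = mex{0} = 1
g(9) = mex{0} = 1
g(10) = mex{0} = 1
g(11) = mex{0} = 1
g(12) = mex{0,1} = 2
g(13) = mex{0,1} = 2
g(14) = mex{0,1} = 2
So g(14) = 2.

2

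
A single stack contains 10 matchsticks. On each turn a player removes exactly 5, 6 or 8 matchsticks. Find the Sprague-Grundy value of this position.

2

Grundy values for subtraction set {5, 6, 8}:
g(0) = mex{} = 0
g(1) = mex{} = 0
g(2) = mex{} = 0
g(3) = mex{} = 0
g(4) = mex{} = 0
g(5) = mex{0} = 1
g(6) = mex{0} = 1
g(7) = mex{0} = 1
g(8) = mex{0} = 1
g(9) = mex{0} = 1
g(10) = mex{0,1} = 2
So g(10) = 2.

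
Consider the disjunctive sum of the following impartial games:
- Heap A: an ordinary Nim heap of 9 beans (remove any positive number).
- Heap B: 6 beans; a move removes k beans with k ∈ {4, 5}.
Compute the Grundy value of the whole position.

Heap A is a plain Nim heap of size 9, so its Grundy value is 9.
For heap B, compute g(0), g(1), … with moves {4, 5}:
k:     0  1  2  3  4  5  6
g(k):  0  0  0  0  1  1  1
So g(6) = 1.
The value of a disjunctive sum is the nim-sum of the parts.
Combined value = 9 ⊕ 1 = 8.

8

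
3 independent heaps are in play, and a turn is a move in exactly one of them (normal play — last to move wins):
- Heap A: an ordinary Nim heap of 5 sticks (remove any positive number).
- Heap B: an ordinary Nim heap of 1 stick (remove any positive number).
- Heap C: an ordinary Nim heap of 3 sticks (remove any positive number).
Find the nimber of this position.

7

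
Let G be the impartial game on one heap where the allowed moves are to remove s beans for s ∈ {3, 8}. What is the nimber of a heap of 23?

Compute g(0), g(1), … for moves {3, 8}:
k:     0  1  2  3  4  5  6  7  8  9 10 11 12 13 14 15 16 17 18 19 20 21 22 23
g(k):  0  0  0  1  1  1  0  0  2  1  1  0  0  0  1  1  1  0  0  2  1  1  0  0
So g(23) = 0.

0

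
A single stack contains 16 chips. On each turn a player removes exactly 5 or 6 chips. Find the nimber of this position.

1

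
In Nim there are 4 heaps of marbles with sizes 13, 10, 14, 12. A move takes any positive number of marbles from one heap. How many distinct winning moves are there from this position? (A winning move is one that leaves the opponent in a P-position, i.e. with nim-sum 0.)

Nim-sum: 13 ⊕ 10 ⊕ 14 ⊕ 12 = 5.
The overall nim-sum is X = 5. A heap of size p has a winning move iff p XOR X < p (reduce it to p XOR X).
  13: 13 XOR 5 = 8 < 13 — winning move (to 8).
  10: 10 XOR 5 = 15 ≥ 10 — no move.
  14: 14 XOR 5 = 11 < 14 — winning move (to 11).
  12: 12 XOR 5 = 9 < 12 — winning move (to 9).
That gives 3 winning moves.

3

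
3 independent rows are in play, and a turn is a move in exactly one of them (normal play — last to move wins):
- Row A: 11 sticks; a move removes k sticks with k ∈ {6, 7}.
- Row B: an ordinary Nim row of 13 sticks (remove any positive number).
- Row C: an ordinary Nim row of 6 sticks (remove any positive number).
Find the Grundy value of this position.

10

For row A, compute g(0), g(1), … with moves {6, 7}:
k:     0  1  2  3  4  5  6  7  8  9 10 11
g(k):  0  0  0  0  0  0  1  1  1  1  1  1
So g(11) = 1.
Row B is a plain Nim row of size 13, so its Grundy value is 13.
Row C is a plain Nim row of size 6, so its Grundy value is 6.
The value of a disjunctive sum is the nim-sum of the parts.
Combined value = 1 ⊕ 13 ⊕ 6 = 10.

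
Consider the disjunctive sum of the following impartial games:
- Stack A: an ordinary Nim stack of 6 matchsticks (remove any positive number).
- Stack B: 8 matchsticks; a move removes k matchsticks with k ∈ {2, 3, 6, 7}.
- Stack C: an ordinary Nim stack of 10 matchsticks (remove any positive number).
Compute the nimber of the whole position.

Stack A is a plain Nim stack of size 6, so its Grundy value is 6.
Build the Grundy sequence for stack B with g(k) = mex{g(k−s) : s ∈ {2, 3, 6, 7}, s ≤ k}:
g(0) = mex{} = 0
g(1) = mex{} = 0
g(2) = mex{0} = 1
g(3) = mex{0} = 1
g(4) = mex{0,1} = 2
g(5) = mex{1} = 0
g(6) = mex{0,1,2} = 3
g(7) = mex{0,2} = 1
g(8) = mex{0,1,3} = 2
So g(8) = 2.
Stack C is a plain Nim stack of size 10, so its Grundy value is 10.
The value of a disjunctive sum is the nim-sum of the parts.
Combined value = 6 ⊕ 2 ⊕ 10 = 14.

14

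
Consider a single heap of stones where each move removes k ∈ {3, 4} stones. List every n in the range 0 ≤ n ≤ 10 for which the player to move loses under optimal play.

0, 1, 2, 7, 8, 9

Compute g(0), g(1), … for moves {3, 4}:
g(0) = mex{} = 0
g(1) = mex{} = 0
g(2) = mex{} = 0
g(3) = mex{0} = 1
g(4) = mex{0} = 1
g(5) = mex{0} = 1
g(6) = mex{0,1} = 2
g(7) = mex{1} = 0
g(8) = mex{1} = 0
g(9) = mex{1,2} = 0
g(10) = mex{0,2} = 1
The P-positions (g = 0) in 0..10 are 0, 1, 2, 7, 8, 9.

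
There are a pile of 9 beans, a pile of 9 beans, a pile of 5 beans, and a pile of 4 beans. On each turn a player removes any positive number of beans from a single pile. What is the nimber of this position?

1

Compute the nim-sum pairwise:
9 XOR 9 = 0
0 XOR 5 = 5
5 XOR 4 = 1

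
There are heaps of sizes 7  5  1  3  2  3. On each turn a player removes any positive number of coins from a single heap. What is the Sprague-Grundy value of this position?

Nim-sum: 7 ⊕ 5 ⊕ 1 ⊕ 3 ⊕ 2 ⊕ 3 = 1.

1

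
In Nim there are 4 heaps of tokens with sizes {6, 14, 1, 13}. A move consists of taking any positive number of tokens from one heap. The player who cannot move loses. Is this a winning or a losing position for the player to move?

Winning position

Nim-sum: 6 XOR 14 XOR 1 XOR 13 = 4.
The nim-sum is 4 ≠ 0, so this is an N-position: the player to move can win.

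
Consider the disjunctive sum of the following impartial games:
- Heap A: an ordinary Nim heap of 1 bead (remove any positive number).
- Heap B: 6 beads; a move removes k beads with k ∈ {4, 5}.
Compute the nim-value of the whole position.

Heap A is a plain Nim heap of size 1, so its Grundy value is 1.
For heap B, compute g(0), g(1), … with moves {4, 5}:
k:     0  1  2  3  4  5  6
g(k):  0  0  0  0  1  1  1
So g(6) = 1.
By the Sprague-Grundy theorem, the Grundy value of a sum of independent games is the XOR of the component values.
Combined value = 1 XOR 1 = 0.

0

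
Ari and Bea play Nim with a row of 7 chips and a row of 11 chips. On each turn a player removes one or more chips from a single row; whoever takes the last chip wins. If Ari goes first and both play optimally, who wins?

Ari wins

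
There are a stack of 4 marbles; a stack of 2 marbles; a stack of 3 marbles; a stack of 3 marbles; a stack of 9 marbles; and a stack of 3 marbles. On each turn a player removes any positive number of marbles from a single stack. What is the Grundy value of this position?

Nim-sum: 4 ^ 2 ^ 3 ^ 3 ^ 9 ^ 3 = 12.

12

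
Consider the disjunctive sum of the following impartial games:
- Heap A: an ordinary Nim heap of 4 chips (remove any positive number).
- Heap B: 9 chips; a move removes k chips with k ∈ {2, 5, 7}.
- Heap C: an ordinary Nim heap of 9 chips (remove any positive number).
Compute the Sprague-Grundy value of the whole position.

15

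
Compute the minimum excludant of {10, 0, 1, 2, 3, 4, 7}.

The values 0, 1, 2, 3, 4 are all present; 5 is the first non-negative integer missing from the set.

5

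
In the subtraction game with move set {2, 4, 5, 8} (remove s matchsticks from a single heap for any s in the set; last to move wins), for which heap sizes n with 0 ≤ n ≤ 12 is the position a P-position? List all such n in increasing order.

0, 1, 7, 10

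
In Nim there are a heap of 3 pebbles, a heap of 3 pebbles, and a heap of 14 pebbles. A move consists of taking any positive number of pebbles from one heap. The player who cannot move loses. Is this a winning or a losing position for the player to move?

Winning position

Compute the nim-sum pairwise:
3 ⊕ 3 = 0
0 ⊕ 14 = 14
The nim-sum is 14 ≠ 0, so this is an N-position: the player to move can win.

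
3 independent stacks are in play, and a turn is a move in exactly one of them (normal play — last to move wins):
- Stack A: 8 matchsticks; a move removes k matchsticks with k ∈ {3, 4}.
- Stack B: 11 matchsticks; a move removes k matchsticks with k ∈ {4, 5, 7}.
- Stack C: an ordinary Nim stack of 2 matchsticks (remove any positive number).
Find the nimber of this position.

2

Build the Grundy sequence for stack A with g(k) = mex{g(k−s) : s ∈ {3, 4}, s ≤ k}:
g(0) = mex{} = 0
g(1) = mex{} = 0
g(2) = mex{} = 0
g(3) = mex{0} = 1
g(4) = mex{0} = 1
g(5) = mex{0} = 1
g(6) = mex{0,1} = 2
g(7) = mex{1} = 0
g(8) = mex{1} = 0
So g(8) = 0.
Build the Grundy sequence for stack B with g(k) = mex{g(k−s) : s ∈ {4, 5, 7}, s ≤ k}:
k:     0  1  2  3  4  5  6  7  8  9 10 11
g(k):  0  0  0  0  1  1  1  1  2  2  2  0
So g(11) = 0.
Stack C is a plain Nim stack of size 2, so its Grundy value is 2.
The value of a disjunctive sum is the nim-sum of the parts.
Combined value = 0 XOR 0 XOR 2 = 2.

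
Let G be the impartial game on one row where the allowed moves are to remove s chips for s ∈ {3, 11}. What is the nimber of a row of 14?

Build the Grundy sequence with g(k) = mex{g(k−s) : s ∈ {3, 11}, s ≤ k}:
g(0) = mex{} = 0
g(1) = mex{} = 0
g(2) = mex{} = 0
g(3) = mex{0} = 1
g(4) = mex{0} = 1
g(5) = mex{0} = 1
g(6) = mex{1} = 0
g(7) = mex{1} = 0
g(8) = mex{1} = 0
g(9) = mex{0} = 1
g(10) = mex{0} = 1
g(11) = mex{0} = 1
g(12) = mex{0,1} = 2
g(13) = mex{0,1} = 2
g(14) = mex{1} = 0
So g(14) = 0.

0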